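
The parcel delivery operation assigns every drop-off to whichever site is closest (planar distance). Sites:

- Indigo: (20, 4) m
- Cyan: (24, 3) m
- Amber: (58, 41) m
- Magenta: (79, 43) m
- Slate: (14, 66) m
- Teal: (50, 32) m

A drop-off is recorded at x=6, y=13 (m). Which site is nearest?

Squared distances to each site:
Indigo: 277.000; Cyan: 424.000; Amber: 3488.000; Magenta: 6229.000; Slate: 2873.000; Teal: 2297.000.
Minimum at Indigo.

Indigo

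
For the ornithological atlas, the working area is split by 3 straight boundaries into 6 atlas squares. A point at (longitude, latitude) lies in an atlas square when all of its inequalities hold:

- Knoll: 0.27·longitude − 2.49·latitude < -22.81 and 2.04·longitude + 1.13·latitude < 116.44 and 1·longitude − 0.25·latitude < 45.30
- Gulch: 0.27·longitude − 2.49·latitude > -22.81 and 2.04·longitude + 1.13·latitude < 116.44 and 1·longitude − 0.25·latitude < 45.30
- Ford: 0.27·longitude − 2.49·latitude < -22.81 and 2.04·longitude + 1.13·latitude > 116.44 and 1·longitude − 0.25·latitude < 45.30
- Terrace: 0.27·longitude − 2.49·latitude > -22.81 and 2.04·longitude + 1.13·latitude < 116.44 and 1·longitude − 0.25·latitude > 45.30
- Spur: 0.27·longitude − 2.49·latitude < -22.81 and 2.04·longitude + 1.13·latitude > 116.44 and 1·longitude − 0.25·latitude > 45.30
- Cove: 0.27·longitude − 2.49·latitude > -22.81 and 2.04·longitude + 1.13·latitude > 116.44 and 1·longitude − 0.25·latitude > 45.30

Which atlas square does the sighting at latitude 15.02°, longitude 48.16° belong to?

Knoll

0.27·48.16 − 2.49·15.02 = -24.397, which is < -22.81
2.04·48.16 + 1.13·15.02 = 115.219, which is < 116.44
1·48.16 − 0.25·15.02 = 44.405, which is < 45.30
This sign pattern matches Knoll.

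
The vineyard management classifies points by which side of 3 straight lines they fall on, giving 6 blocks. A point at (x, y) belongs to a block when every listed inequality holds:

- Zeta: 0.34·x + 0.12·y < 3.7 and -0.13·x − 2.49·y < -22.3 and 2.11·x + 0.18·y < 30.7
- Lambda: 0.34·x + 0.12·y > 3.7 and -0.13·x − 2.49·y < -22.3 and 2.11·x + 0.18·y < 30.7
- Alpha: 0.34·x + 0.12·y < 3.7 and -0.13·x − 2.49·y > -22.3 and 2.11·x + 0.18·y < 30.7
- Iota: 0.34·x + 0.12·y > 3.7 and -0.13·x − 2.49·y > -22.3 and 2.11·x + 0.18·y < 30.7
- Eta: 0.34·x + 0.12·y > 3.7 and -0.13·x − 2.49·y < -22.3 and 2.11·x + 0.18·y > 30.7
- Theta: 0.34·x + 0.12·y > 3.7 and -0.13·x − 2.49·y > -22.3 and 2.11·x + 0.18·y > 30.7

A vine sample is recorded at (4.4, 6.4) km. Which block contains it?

Alpha

0.34·4.4 + 0.12·6.4 = 2.264, which is < 3.7
-0.13·4.4 − 2.49·6.4 = -16.508, which is > -22.3
2.11·4.4 + 0.18·6.4 = 10.436, which is < 30.7
This sign pattern matches Alpha.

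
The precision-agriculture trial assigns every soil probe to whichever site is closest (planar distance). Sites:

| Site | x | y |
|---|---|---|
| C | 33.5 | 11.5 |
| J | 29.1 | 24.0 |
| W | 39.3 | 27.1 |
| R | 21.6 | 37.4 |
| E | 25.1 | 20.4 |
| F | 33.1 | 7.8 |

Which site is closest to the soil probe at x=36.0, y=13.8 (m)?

C

Squared distances to each site:
C: 11.540; J: 151.650; W: 187.780; R: 764.320; E: 162.370; F: 44.410.
Minimum at C.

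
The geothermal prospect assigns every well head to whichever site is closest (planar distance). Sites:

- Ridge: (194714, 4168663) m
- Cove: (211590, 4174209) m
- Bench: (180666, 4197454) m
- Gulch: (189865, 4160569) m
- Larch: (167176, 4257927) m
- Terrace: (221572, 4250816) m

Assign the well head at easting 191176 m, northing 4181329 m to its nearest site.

Squared distances to each site:
Ridge: 172945000.000; Cove: 467425796.000; Bench: 370475725.000; Gulch: 432696321.000; Larch: 6443253604.000; Terrace: 5752359985.000.
Minimum at Ridge.

Ridge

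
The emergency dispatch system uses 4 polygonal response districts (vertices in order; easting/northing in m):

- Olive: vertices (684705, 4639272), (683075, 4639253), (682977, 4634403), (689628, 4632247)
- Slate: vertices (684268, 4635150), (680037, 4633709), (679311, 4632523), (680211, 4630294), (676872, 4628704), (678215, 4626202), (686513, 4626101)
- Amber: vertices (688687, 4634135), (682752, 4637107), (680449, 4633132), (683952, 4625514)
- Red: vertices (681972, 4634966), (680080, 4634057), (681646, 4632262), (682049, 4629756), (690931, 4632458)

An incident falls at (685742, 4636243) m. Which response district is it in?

Cast a ray rightward from (685742, 4636243). For each polygon, the edges (by vertex number in listed order) whose endpoints lie on opposite sides of northing = 4636243, where each meets that height, and whether that is right or left of the point:
Olive: 2–3 at easting≈683014.2 (left), 4–1 at easting≈686827.7 (right) → 1 crossing.
Slate: no edge straddles that height → 0 crossings.
Amber: 1–2 at easting≈684477.4 (left), 2–3 at easting≈682251.4 (left) → 0 crossings.
Red: no edge straddles that height → 0 crossings.
Only Olive has an odd count, so the point is inside Olive.

Olive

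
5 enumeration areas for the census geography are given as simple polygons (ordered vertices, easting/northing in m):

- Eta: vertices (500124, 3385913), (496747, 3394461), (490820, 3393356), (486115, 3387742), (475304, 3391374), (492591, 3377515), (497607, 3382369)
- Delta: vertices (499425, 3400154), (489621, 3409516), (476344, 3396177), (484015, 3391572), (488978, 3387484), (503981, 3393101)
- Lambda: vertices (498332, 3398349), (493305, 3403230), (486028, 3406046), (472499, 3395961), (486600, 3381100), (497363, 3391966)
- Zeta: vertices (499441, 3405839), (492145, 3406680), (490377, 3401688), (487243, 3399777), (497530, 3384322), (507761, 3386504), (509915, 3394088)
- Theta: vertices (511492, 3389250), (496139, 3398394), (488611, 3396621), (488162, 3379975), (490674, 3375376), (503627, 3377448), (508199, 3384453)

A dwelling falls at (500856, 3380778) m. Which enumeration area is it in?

Theta

Cast a ray rightward from (500856, 3380778). For each polygon, the edges (by vertex number in listed order) whose endpoints lie on opposite sides of northing = 3380778, where each meets that height, and whether that is right or left of the point:
Eta: 5–6 at easting≈488520.9 (left), 6–7 at easting≈495962.9 (left) → 0 crossings.
Delta: no edge straddles that height → 0 crossings.
Lambda: no edge straddles that height → 0 crossings.
Zeta: no edge straddles that height → 0 crossings.
Theta: 3–4 at easting≈488183.7 (left), 6–7 at easting≈505800.4 (right) → 1 crossing.
Only Theta has an odd count, so the point is inside Theta.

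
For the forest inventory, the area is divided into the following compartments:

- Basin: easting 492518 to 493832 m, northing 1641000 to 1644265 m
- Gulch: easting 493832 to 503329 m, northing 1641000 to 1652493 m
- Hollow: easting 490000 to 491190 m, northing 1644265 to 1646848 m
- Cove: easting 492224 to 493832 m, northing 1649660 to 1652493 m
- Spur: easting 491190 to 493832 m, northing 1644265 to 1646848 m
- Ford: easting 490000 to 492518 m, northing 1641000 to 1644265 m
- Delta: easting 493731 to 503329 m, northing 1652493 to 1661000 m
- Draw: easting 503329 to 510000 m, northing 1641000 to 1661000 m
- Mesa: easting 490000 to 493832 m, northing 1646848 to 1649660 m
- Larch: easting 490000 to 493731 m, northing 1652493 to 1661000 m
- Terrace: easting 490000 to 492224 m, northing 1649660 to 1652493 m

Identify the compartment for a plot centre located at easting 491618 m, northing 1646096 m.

Spur

The point has easting = 491618 and northing = 1646096.
Only Spur satisfies 491190 ≤ easting ≤ 493832 and 1644265 ≤ northing ≤ 1646848.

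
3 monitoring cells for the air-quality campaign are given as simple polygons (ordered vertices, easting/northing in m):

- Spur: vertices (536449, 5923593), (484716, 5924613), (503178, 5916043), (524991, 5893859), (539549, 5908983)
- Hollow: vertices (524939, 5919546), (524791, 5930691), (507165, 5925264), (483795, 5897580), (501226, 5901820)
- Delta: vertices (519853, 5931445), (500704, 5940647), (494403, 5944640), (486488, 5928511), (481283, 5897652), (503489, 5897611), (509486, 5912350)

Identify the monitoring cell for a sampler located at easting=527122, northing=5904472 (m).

Cast a ray rightward from (527122, 5904472). For each polygon, the edges (by vertex number in listed order) whose endpoints lie on opposite sides of northing = 5904472, where each meets that height, and whether that is right or left of the point:
Spur: 3–4 at easting≈514555.5 (left), 4–5 at easting≈535206.8 (right) → 1 crossing.
Hollow: 3–4 at easting≈489613.0 (left), 5–1 at easting≈504773.7 (left) → 0 crossings.
Delta: 4–5 at easting≈482433.3 (left), 6–7 at easting≈506280.6 (left) → 0 crossings.
Only Spur has an odd count, so the point is inside Spur.

Spur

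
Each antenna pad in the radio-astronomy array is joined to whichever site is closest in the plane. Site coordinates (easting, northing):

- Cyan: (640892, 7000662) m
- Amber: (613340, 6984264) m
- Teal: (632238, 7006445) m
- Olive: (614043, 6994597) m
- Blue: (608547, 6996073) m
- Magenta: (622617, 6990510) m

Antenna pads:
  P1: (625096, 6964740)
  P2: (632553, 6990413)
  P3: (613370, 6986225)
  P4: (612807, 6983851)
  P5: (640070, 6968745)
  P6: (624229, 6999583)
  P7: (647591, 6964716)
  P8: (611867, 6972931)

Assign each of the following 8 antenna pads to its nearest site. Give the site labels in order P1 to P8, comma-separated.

P1 → Amber (d²=519390112.00)
P2 → Magenta (d²=98733505.00)
P3 → Amber (d²=3846421.00)
P4 → Amber (d²=454658.00)
P5 → Magenta (d²=778322434.00)
P6 → Magenta (d²=84917873.00)
P7 → Magenta (d²=1289031112.00)
P8 → Amber (d²=130606618.00)

Amber, Magenta, Amber, Amber, Magenta, Magenta, Magenta, Amber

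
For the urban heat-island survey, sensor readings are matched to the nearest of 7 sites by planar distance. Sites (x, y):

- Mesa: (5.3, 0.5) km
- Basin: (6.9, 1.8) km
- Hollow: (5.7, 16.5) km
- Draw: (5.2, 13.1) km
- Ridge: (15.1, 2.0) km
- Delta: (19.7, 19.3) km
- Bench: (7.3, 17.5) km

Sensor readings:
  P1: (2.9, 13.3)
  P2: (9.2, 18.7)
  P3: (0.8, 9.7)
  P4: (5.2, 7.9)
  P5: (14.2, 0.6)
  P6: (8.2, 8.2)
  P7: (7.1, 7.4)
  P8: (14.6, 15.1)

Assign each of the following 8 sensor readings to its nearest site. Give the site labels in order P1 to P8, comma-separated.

Draw, Bench, Draw, Draw, Ridge, Draw, Basin, Delta

P1 → Draw (d²=5.33)
P2 → Bench (d²=5.05)
P3 → Draw (d²=30.92)
P4 → Draw (d²=27.04)
P5 → Ridge (d²=2.77)
P6 → Draw (d²=33.01)
P7 → Basin (d²=31.40)
P8 → Delta (d²=43.65)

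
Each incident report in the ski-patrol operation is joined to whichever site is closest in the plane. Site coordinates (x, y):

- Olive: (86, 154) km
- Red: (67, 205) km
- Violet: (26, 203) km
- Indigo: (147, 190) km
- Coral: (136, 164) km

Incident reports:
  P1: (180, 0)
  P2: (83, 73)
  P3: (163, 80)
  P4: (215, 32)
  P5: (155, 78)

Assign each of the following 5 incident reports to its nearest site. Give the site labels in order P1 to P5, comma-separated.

Coral, Olive, Coral, Coral, Coral

P1 → Coral (d²=28832.00)
P2 → Olive (d²=6570.00)
P3 → Coral (d²=7785.00)
P4 → Coral (d²=23665.00)
P5 → Coral (d²=7757.00)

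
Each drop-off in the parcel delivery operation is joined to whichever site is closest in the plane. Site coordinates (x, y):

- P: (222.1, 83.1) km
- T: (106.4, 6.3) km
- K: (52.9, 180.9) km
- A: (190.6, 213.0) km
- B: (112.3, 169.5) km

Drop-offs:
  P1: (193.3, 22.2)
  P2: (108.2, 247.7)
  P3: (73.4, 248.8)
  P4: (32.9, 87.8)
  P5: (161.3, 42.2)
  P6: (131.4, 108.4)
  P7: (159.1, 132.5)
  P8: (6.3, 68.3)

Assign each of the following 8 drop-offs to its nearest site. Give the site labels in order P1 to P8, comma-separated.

P, B, K, K, T, B, B, T

P1 → P (d²=4538.25)
P2 → B (d²=6132.05)
P3 → K (d²=5030.66)
P4 → K (d²=9067.61)
P5 → T (d²=4302.82)
P6 → B (d²=4098.02)
P7 → B (d²=3559.24)
P8 → T (d²=13864.01)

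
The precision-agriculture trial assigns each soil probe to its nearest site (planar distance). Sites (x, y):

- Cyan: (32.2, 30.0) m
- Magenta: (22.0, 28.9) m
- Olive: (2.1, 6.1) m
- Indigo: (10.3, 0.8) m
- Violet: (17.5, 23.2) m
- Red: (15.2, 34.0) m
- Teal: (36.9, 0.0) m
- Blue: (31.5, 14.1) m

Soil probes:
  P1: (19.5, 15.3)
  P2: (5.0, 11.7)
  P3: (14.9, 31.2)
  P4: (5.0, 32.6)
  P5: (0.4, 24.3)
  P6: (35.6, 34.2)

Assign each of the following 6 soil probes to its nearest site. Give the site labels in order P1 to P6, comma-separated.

Violet, Olive, Red, Red, Violet, Cyan

P1 → Violet (d²=66.41)
P2 → Olive (d²=39.77)
P3 → Red (d²=7.93)
P4 → Red (d²=106.00)
P5 → Violet (d²=293.62)
P6 → Cyan (d²=29.20)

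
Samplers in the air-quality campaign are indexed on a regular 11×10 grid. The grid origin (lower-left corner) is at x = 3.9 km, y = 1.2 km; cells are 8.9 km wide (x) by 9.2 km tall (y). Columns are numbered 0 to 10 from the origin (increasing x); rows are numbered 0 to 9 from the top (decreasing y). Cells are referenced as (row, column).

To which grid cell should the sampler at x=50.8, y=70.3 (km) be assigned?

(2, 5)

Column index: ⌊(50.8 − 3.9) / 8.9⌋ = ⌊5.270⌋ = 5
Row offset from origin: ⌊(70.3 − 1.2) / 9.2⌋ = ⌊7.511⌋ = 7 → row 2 (counted from top)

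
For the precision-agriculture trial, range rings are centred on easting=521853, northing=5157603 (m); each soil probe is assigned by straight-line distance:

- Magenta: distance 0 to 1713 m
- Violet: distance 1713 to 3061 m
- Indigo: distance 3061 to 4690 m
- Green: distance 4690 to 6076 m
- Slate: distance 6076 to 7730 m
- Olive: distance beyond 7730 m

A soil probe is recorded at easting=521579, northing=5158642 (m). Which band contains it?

Distance = √((521579−521853)² + (5158642−5157603)²) = √(75076.000 + 1079521.000) = 1074.522 m.
0 ≤ 1074.522 < 1713 → Magenta.

Magenta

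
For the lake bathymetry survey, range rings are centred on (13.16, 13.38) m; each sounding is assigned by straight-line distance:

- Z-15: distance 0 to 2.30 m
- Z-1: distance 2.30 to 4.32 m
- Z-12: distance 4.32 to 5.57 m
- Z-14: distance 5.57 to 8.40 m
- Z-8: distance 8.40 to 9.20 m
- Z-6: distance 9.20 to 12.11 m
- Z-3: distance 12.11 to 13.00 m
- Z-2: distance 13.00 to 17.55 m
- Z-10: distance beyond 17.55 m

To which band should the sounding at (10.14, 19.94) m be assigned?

Z-14

Distance = √((10.14−13.16)² + (19.94−13.38)²) = √(9.120 + 43.034) = 7.222 m.
5.57 ≤ 7.222 < 8.40 → Z-14.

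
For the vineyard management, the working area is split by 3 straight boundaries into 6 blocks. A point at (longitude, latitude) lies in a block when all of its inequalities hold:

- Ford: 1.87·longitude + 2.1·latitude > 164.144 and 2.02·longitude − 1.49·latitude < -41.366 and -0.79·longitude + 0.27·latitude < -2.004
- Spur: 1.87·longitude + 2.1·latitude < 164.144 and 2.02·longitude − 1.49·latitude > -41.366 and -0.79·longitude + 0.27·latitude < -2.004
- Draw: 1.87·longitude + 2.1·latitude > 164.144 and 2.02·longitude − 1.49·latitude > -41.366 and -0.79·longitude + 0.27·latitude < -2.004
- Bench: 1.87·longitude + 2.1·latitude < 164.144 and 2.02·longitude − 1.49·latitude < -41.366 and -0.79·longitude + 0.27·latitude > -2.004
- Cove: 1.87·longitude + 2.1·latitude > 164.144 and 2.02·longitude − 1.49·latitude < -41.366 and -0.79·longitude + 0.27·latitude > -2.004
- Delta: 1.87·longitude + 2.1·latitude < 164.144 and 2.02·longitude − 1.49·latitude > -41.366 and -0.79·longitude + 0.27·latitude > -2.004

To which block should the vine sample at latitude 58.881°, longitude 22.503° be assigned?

1.87·22.503 + 2.1·58.881 = 165.731, which is > 164.144
2.02·22.503 − 1.49·58.881 = -42.277, which is < -41.366
-0.79·22.503 + 0.27·58.881 = -1.880, which is > -2.004
This sign pattern matches Cove.

Cove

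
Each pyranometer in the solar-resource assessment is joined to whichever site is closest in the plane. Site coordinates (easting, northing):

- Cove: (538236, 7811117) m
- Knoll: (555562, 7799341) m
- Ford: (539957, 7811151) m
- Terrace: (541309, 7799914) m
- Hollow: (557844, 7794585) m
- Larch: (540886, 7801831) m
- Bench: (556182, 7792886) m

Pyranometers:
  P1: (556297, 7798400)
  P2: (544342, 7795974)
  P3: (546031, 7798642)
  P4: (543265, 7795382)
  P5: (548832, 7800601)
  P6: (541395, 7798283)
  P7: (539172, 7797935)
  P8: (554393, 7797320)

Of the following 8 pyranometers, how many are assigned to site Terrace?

5

P1 → Knoll
P2 → Terrace
P3 → Terrace
P4 → Terrace
P5 → Knoll
P6 → Terrace
P7 → Terrace
P8 → Knoll
5 of the 8 go to Terrace.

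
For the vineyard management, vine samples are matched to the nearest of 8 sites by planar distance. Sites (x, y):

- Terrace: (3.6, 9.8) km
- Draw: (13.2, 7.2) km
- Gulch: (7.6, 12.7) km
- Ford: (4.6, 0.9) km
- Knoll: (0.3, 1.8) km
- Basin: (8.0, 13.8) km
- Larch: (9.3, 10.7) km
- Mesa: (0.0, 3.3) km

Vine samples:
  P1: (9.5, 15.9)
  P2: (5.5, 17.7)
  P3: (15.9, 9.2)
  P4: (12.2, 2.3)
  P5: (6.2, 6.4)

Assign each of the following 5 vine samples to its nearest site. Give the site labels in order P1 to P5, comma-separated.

P1 → Basin (d²=6.66)
P2 → Basin (d²=21.46)
P3 → Draw (d²=11.29)
P4 → Draw (d²=25.01)
P5 → Terrace (d²=18.32)

Basin, Basin, Draw, Draw, Terrace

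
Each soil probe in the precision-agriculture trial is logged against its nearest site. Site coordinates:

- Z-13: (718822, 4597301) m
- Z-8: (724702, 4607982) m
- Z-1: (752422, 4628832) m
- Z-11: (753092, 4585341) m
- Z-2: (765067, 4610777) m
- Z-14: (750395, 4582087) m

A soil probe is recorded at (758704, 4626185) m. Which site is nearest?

Squared distances to each site:
Z-13: 2424859380.000; Z-8: 1487485213.000; Z-1: 46470133.000; Z-11: 1699726880.000; Z-2: 277894233.000; Z-14: 2013673085.000.
Minimum at Z-1.

Z-1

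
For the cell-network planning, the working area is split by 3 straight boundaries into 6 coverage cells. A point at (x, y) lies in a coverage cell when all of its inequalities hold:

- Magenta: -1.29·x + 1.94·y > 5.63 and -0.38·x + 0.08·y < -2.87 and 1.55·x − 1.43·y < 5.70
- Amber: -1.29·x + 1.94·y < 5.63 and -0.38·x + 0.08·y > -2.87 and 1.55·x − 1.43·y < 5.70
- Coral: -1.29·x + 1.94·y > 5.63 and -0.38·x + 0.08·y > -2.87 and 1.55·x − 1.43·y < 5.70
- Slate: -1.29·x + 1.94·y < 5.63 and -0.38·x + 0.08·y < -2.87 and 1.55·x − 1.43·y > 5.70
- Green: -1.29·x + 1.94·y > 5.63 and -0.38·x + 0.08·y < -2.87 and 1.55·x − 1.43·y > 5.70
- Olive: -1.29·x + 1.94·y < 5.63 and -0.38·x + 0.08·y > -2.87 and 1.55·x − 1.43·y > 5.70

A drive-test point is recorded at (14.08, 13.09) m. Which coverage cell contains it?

-1.29·14.08 + 1.94·13.09 = 7.231, which is > 5.63
-0.38·14.08 + 0.08·13.09 = -4.303, which is < -2.87
1.55·14.08 − 1.43·13.09 = 3.105, which is < 5.70
This sign pattern matches Magenta.

Magenta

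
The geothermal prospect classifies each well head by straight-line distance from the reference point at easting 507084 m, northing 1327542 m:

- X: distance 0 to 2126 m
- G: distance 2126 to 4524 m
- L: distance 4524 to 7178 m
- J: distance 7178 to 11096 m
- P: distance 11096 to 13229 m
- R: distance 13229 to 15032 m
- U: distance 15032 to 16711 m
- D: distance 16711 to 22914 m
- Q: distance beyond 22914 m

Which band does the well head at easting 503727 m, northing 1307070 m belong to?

D

Distance = √((503727−507084)² + (1307070−1327542)²) = √(11269449.000 + 419102784.000) = 20745.415 m.
16711 ≤ 20745.415 < 22914 → D.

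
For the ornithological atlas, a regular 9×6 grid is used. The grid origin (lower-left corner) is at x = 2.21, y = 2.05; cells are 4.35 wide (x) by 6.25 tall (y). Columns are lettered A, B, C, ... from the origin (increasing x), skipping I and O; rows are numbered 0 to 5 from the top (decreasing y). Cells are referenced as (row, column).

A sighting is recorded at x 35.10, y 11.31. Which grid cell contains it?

(4, H)

Column index: ⌊(35.10 − 2.21) / 4.35⌋ = ⌊7.561⌋ = 7 → column H
Row offset from origin: ⌊(11.31 − 2.05) / 6.25⌋ = ⌊1.482⌋ = 1 → row 4 (counted from top)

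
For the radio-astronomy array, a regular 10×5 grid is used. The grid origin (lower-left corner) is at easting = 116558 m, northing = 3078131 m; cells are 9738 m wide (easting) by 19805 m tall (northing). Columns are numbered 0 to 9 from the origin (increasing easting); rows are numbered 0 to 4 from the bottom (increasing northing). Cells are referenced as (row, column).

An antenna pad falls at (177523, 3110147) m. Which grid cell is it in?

Column index: ⌊(177523 − 116558) / 9738⌋ = ⌊6.261⌋ = 6
Row offset from origin: ⌊(3110147 − 3078131) / 19805⌋ = ⌊1.617⌋ = 1 → row 1

(1, 6)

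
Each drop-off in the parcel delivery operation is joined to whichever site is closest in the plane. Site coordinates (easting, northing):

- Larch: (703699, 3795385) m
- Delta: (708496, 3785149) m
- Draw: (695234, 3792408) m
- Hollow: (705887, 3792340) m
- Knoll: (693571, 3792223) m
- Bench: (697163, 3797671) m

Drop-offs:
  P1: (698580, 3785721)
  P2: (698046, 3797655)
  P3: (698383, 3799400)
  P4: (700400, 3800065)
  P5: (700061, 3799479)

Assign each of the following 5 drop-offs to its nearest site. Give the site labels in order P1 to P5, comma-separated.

P1 → Draw (d²=55911685.00)
P2 → Bench (d²=779945.00)
P3 → Bench (d²=4477841.00)
P4 → Bench (d²=16209405.00)
P5 → Bench (d²=11667268.00)

Draw, Bench, Bench, Bench, Bench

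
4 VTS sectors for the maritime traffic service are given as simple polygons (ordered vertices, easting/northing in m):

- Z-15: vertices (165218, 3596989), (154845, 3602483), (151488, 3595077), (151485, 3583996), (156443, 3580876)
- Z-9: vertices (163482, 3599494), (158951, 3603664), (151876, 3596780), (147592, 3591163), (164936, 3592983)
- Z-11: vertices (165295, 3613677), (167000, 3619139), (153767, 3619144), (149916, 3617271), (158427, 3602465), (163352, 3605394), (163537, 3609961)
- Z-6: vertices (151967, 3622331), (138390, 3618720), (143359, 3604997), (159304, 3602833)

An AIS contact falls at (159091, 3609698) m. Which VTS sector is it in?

Z-11

Cast a ray rightward from (159091, 3609698). For each polygon, the edges (by vertex number in listed order) whose endpoints lie on opposite sides of northing = 3609698, where each meets that height, and whether that is right or left of the point:
Z-15: no edge straddles that height → 0 crossings.
Z-9: no edge straddles that height → 0 crossings.
Z-11: 4–5 at easting≈154269.2 (left), 6–7 at easting≈163526.3 (right) → 1 crossing.
Z-6: 2–3 at easting≈141656.8 (left), 4–1 at easting≈156720.7 (left) → 0 crossings.
Only Z-11 has an odd count, so the point is inside Z-11.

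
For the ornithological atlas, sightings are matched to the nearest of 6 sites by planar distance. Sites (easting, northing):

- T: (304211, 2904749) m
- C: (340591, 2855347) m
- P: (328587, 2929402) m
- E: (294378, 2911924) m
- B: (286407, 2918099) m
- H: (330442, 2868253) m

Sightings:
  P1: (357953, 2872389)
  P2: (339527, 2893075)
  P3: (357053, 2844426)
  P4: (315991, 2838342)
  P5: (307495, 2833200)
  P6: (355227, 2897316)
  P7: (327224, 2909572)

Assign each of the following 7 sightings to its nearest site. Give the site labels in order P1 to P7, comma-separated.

C, H, C, C, C, H, P

P1 → C (d²=591868808.00)
P2 → H (d²=698668909.00)
P3 → C (d²=390265685.00)
P4 → C (d²=894330025.00)
P5 → C (d²=1585834825.00)
P6 → H (d²=1458954194.00)
P7 → P (d²=395086669.00)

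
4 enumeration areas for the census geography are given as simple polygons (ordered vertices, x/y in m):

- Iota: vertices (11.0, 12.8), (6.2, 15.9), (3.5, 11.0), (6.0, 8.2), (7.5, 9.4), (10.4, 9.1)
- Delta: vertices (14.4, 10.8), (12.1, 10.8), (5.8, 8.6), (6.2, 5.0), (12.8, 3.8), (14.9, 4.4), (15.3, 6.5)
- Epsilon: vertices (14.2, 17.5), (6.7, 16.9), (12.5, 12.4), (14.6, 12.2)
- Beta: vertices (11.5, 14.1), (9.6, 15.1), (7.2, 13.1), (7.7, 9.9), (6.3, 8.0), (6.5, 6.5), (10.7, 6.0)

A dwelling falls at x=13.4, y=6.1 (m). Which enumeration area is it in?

Delta

Cast a ray rightward from (13.4, 6.1). For each polygon, the edges (by vertex number in listed order) whose endpoints lie on opposite sides of y = 6.1, where each meets that height, and whether that is right or left of the point:
Iota: no edge straddles that height → 0 crossings.
Delta: 3–4 at x≈6.08 (left), 6–7 at x≈15.22 (right) → 1 crossing.
Epsilon: no edge straddles that height → 0 crossings.
Beta: 6–7 at x≈9.86 (left), 7–1 at x≈10.71 (left) → 0 crossings.
Only Delta has an odd count, so the point is inside Delta.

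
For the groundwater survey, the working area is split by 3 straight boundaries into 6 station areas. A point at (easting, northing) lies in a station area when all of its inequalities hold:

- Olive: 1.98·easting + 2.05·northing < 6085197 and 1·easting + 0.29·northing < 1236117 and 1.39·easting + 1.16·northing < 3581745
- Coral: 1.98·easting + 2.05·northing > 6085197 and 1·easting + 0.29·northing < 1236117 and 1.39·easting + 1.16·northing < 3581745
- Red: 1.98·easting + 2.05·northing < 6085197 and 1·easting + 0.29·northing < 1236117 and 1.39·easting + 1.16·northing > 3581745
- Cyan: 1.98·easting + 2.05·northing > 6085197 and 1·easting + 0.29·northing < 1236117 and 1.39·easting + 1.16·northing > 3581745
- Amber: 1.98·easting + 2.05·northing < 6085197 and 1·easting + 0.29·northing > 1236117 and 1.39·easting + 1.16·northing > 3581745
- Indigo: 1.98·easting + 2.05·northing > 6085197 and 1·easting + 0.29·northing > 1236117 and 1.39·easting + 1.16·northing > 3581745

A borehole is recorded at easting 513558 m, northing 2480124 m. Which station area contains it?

1.98·513558 + 2.05·2480124 = 6101099.040, which is > 6085197
1·513558 + 0.29·2480124 = 1232793.960, which is < 1236117
1.39·513558 + 1.16·2480124 = 3590789.460, which is > 3581745
This sign pattern matches Cyan.

Cyan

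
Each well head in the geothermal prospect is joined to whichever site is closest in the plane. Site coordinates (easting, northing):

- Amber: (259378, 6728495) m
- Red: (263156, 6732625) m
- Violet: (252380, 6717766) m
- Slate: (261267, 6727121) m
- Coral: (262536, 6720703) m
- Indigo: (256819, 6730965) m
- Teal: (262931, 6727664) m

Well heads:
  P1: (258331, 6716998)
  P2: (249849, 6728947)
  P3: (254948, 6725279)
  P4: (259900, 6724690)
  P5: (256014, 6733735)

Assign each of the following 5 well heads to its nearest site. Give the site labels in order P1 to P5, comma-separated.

P1 → Coral (d²=31409050.00)
P2 → Indigo (d²=52653224.00)
P3 → Amber (d²=29967556.00)
P4 → Slate (d²=7778450.00)
P5 → Indigo (d²=8320925.00)

Coral, Indigo, Amber, Slate, Indigo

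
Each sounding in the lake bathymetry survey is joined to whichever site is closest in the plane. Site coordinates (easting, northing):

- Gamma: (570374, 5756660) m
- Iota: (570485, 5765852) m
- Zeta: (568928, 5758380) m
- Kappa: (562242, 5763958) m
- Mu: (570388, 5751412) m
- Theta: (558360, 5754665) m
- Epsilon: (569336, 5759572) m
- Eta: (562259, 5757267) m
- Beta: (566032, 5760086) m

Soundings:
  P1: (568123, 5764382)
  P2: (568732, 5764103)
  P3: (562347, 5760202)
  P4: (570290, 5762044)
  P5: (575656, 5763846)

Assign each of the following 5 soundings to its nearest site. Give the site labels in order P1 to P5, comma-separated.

P1 → Iota (d²=7739944.00)
P2 → Iota (d²=6132010.00)
P3 → Eta (d²=8621969.00)
P4 → Epsilon (d²=7020900.00)
P5 → Iota (d²=30763277.00)

Iota, Iota, Eta, Epsilon, Iota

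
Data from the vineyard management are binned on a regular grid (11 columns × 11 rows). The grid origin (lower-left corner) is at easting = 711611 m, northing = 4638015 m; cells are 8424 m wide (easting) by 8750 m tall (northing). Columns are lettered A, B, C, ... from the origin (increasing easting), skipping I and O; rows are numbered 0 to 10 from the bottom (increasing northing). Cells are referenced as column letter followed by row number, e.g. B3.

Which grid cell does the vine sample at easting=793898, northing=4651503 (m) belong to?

K1

Column index: ⌊(793898 − 711611) / 8424⌋ = ⌊9.768⌋ = 9 → column K
Row offset from origin: ⌊(4651503 − 4638015) / 8750⌋ = ⌊1.541⌋ = 1 → row 1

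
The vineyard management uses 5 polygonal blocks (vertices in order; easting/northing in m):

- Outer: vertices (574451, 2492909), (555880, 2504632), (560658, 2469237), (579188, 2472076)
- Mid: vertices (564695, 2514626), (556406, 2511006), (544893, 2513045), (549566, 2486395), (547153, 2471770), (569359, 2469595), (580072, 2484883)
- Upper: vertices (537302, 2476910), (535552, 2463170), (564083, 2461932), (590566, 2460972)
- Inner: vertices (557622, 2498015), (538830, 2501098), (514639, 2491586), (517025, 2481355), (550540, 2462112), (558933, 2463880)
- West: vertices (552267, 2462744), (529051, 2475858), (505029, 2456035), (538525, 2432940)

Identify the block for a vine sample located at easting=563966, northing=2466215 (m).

Cast a ray rightward from (563966, 2466215). For each polygon, the edges (by vertex number in listed order) whose endpoints lie on opposite sides of northing = 2466215, where each meets that height, and whether that is right or left of the point:
Outer: no edge straddles that height → 0 crossings.
Mid: no edge straddles that height → 0 crossings.
Upper: 1–2 at easting≈535939.8 (left), 4–1 at easting≈573044.2 (right) → 1 crossing.
Inner: 4–5 at easting≈543393.9 (left), 6–1 at easting≈558843.3 (left) → 0 crossings.
West: 1–2 at easting≈546122.2 (left), 2–3 at easting≈517365.4 (left) → 0 crossings.
Only Upper has an odd count, so the point is inside Upper.

Upper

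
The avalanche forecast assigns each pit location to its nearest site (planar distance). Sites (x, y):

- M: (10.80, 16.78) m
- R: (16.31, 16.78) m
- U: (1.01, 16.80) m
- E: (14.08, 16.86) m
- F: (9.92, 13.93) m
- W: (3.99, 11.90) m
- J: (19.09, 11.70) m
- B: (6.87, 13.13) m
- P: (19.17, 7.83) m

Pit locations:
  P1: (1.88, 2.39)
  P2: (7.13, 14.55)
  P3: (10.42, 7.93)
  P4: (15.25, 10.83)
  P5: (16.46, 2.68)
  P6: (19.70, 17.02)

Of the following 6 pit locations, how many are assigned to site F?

1

P1 → W
P2 → B
P3 → F
P4 → J
P5 → P
P6 → R
1 of the 6 goes to F.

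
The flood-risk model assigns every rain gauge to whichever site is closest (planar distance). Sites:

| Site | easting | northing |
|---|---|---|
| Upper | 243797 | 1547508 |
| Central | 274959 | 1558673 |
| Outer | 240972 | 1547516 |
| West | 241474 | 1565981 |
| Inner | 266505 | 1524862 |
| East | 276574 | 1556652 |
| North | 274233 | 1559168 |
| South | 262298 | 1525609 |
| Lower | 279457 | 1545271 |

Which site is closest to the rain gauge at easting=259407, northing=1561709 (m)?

Squared distances to each site:
Upper: 445340501.000; Central: 251082000.000; Outer: 541290474.000; West: 339842473.000; Inner: 1408083013.000; East: 320279138.000; North: 226266957.000; South: 1311567881.000; Lower: 672210344.000.
Minimum at North.

North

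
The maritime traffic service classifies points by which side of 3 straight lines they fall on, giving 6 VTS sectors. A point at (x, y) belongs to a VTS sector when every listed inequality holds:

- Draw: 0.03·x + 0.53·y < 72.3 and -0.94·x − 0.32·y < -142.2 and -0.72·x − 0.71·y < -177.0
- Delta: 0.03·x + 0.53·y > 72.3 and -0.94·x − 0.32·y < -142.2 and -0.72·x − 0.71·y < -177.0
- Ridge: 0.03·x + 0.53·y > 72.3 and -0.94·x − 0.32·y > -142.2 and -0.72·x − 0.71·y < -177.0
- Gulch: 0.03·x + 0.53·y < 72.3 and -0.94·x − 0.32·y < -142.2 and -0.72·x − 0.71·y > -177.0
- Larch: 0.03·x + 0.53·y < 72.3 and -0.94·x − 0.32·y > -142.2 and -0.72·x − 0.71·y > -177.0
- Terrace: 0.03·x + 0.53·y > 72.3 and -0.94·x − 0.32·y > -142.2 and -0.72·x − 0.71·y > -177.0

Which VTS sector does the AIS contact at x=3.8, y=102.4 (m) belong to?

Larch

0.03·3.8 + 0.53·102.4 = 54.386, which is < 72.3
-0.94·3.8 − 0.32·102.4 = -36.340, which is > -142.2
-0.72·3.8 − 0.71·102.4 = -75.440, which is > -177.0
This sign pattern matches Larch.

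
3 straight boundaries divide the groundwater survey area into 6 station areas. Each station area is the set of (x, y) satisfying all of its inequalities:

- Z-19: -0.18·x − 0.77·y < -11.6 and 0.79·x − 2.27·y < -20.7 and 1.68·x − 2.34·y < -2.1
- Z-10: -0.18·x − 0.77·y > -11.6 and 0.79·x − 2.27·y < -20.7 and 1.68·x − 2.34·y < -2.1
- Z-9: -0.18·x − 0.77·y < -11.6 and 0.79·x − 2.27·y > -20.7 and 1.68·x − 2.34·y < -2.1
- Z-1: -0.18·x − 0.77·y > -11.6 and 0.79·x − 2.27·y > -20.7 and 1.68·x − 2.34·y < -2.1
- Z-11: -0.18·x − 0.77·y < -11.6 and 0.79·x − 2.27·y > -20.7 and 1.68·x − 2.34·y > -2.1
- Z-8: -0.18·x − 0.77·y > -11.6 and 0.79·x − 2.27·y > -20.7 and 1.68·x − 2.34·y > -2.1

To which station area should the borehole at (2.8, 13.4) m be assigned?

-0.18·2.8 − 0.77·13.4 = -10.822, which is > -11.6
0.79·2.8 − 2.27·13.4 = -28.206, which is < -20.7
1.68·2.8 − 2.34·13.4 = -26.652, which is < -2.1
This sign pattern matches Z-10.

Z-10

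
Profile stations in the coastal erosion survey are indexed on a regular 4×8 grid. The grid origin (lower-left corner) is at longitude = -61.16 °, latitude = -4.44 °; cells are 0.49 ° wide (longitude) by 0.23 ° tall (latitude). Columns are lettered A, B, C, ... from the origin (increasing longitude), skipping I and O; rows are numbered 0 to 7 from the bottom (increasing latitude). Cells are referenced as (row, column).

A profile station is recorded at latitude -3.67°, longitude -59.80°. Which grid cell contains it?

Column index: ⌊(-59.80 − -61.16) / 0.49⌋ = ⌊2.776⌋ = 2 → column C
Row offset from origin: ⌊(-3.67 − -4.44) / 0.23⌋ = ⌊3.348⌋ = 3 → row 3

(3, C)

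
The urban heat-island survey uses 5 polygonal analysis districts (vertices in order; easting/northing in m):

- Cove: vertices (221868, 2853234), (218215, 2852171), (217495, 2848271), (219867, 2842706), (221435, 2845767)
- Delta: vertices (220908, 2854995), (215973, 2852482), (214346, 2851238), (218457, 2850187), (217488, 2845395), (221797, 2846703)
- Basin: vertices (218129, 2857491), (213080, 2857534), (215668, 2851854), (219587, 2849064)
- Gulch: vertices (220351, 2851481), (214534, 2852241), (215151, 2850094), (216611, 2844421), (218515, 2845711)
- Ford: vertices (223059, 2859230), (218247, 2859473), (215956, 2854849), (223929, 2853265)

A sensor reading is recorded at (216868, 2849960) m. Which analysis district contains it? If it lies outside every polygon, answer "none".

Cast a ray rightward from (216868, 2849960). For each polygon, the edges (by vertex number in listed order) whose endpoints lie on opposite sides of northing = 2849960, where each meets that height, and whether that is right or left of the point:
Cove: 2–3 at easting≈217806.8 (right), 5–1 at easting≈221678.1 (right) → 2 crossings.
Delta: 4–5 at easting≈218411.1 (right), 6–1 at easting≈221447.8 (right) → 2 crossings.
Basin: 3–4 at easting≈218328.4 (right), 4–1 at easting≈219432.0 (right) → 2 crossings.
Gulch: 3–4 at easting≈215185.5 (left), 5–1 at easting≈219867.0 (right) → 1 crossing.
Ford: no edge straddles that height → 0 crossings.
Only Gulch has an odd count, so the point is inside Gulch.

Gulch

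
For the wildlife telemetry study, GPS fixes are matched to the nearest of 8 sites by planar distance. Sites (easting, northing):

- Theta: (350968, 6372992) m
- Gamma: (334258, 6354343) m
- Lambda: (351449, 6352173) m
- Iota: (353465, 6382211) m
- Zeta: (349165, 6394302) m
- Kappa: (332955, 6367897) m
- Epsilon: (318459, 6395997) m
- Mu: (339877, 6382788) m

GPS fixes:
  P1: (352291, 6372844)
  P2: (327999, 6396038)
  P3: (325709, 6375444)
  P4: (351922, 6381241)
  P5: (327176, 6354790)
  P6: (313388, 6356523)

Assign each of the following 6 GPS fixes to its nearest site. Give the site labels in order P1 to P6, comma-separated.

Theta, Epsilon, Kappa, Iota, Gamma, Gamma

P1 → Theta (d²=1772233.00)
P2 → Epsilon (d²=91013281.00)
P3 → Kappa (d²=109461725.00)
P4 → Iota (d²=3321749.00)
P5 → Gamma (d²=50354533.00)
P6 → Gamma (d²=440309300.00)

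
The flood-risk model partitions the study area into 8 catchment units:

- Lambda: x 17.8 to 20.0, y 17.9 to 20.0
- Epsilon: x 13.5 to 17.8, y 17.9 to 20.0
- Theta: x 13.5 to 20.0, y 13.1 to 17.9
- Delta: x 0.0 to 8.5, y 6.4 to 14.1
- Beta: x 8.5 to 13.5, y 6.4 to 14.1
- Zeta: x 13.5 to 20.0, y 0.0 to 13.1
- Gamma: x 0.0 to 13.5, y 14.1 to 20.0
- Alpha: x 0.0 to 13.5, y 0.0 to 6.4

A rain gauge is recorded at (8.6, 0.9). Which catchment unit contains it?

The point has x = 8.6 and y = 0.9.
Only Alpha satisfies 0.0 ≤ x ≤ 13.5 and 0.0 ≤ y ≤ 6.4.

Alpha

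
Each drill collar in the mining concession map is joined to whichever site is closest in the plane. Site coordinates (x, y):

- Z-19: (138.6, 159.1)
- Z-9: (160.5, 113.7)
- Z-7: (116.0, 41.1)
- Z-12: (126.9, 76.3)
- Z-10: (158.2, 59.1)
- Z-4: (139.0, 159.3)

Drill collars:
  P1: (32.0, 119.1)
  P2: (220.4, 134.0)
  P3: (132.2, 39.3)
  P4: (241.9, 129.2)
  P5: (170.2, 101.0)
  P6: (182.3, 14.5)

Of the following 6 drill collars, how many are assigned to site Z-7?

1

P1 → Z-12
P2 → Z-9
P3 → Z-7
P4 → Z-9
P5 → Z-9
P6 → Z-10
1 of the 6 goes to Z-7.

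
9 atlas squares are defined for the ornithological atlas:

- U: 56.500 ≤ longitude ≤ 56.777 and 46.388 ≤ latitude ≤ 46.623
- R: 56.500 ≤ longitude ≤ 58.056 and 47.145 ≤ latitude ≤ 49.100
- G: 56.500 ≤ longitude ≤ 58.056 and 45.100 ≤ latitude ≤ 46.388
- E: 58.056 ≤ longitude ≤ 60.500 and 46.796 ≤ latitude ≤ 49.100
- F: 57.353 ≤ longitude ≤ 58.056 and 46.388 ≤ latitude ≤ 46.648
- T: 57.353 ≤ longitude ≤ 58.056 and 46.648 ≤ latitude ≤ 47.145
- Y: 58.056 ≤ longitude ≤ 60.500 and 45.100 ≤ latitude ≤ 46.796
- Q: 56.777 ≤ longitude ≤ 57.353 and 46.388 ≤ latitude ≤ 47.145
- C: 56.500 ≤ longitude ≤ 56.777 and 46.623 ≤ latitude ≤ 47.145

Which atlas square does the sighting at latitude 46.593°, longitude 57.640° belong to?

The point has longitude = 57.640 and latitude = 46.593.
Only F satisfies 57.353 ≤ longitude ≤ 58.056 and 46.388 ≤ latitude ≤ 46.648.

F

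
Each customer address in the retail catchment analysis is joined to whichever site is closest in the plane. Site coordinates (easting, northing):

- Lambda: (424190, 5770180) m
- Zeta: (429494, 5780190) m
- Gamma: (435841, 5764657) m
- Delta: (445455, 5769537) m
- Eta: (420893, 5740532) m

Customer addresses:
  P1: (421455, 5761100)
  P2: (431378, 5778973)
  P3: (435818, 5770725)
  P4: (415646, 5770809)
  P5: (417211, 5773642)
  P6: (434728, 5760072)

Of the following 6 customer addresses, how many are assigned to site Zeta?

1

P1 → Lambda
P2 → Zeta
P3 → Gamma
P4 → Lambda
P5 → Lambda
P6 → Gamma
1 of the 6 goes to Zeta.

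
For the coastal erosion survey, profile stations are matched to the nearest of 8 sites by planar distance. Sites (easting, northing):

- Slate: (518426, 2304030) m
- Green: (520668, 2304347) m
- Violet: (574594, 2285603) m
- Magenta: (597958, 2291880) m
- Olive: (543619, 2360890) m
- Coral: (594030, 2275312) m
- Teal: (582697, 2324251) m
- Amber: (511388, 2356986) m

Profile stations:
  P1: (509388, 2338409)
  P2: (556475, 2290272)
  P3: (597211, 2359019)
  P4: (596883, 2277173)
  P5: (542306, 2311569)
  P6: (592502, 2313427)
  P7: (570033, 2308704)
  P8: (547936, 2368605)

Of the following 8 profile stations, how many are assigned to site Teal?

P1 → Amber
P2 → Violet
P3 → Teal
P4 → Coral
P5 → Green
P6 → Teal
P7 → Teal
P8 → Olive
3 of the 8 go to Teal.

3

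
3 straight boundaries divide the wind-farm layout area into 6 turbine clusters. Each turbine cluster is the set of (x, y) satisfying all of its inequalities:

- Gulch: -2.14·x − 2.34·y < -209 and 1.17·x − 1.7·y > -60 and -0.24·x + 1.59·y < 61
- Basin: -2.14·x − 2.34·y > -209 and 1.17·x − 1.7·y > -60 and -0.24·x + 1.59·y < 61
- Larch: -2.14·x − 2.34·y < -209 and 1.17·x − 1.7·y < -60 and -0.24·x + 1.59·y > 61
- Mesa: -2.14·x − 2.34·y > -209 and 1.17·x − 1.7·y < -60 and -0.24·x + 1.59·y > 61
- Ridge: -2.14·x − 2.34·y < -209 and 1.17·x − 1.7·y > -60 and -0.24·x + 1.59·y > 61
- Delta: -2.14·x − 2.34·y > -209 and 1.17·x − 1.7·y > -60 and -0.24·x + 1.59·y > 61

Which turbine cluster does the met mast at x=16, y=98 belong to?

Larch

-2.14·16 − 2.34·98 = -263.560, which is < -209
1.17·16 − 1.7·98 = -147.880, which is < -60
-0.24·16 + 1.59·98 = 151.980, which is > 61
This sign pattern matches Larch.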